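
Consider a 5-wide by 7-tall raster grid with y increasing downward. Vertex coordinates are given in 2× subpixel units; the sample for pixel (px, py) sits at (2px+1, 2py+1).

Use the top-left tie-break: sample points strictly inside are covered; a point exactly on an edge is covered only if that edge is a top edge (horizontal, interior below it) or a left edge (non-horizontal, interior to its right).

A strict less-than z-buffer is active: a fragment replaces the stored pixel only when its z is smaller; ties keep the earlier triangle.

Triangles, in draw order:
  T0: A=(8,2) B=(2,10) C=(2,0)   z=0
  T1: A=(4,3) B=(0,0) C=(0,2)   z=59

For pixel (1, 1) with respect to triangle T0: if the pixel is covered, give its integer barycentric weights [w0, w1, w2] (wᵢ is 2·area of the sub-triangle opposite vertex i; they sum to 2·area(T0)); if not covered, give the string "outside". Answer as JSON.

T0:
  2·area = 60
  edge (8, 2)→(2, 10): d=(-6,8) right/bottom  bias=-1
  edge (2, 10)→(2, 0): d=(0,-10) top-left  bias=+0
  edge (2, 0)→(8, 2): d=(6,2) right/bottom  bias=-1
    (1,0)@(3, 1): e=[46,10,4] → X
    (2,0)@(5, 1): e=[30,30,0] → .  [on edge]
    (1,1)@(3, 3): e=[34,10,16] → X
    (2,1)@(5, 3): e=[18,30,12] → X
    (3,1)@(7, 3): e=[2,50,8] → X
    (4,1)@(9, 3): e=[-14,70,4] → .
    (1,2)@(3, 5): e=[22,10,28] → X
    (3,2)@(7, 5): e=[-10,50,20] → .
    (1,3)@(3, 7): e=[10,10,40] → X
    (2,3)@(5, 7): e=[-6,30,36] → .
    (1,4)@(3, 9): e=[-2,10,52] → .
  covered (7 px):
    . X . . .
    . X X X .
    . X X . .
    . X . . .
    . . . . .
    . . . . .
    . . . . .
T1:
  2·area = 8  (B↔C swapped to make it positive)
  edge (4, 3)→(0, 2): d=(-4,-1) top-left  bias=+0
  edge (0, 2)→(0, 0): d=(0,-2) top-left  bias=+0
  edge (0, 0)→(4, 3): d=(4,3) right/bottom  bias=-1
    (0,0)@(1, 1): e=[5,2,1] → X
    (1,0)@(3, 1): e=[7,6,-5] → .
    (0,1)@(1, 3): e=[-3,2,9] → .
  covered (1 px):
    X . . . .
    . . . . .
    . . . . .
    . . . . .
    . . . . .
    . . . . .
    . . . . .

Result: [10,16,34]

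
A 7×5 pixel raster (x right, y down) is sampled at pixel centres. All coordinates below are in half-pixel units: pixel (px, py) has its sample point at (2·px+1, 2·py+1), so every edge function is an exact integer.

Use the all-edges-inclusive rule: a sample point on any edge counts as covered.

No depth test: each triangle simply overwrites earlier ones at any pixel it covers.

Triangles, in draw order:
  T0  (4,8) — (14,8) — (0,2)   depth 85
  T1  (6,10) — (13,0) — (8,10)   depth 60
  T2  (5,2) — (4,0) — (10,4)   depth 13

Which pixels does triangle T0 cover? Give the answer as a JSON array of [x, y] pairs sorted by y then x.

T0:
  2·area = 60  (B↔C swapped to make it positive)
  edge (4, 8)→(0, 2): d=(-4,-6) inclusive
  edge (0, 2)→(14, 8): d=(14,6) inclusive
  edge (14, 8)→(4, 8): d=(-10,0) inclusive
    (0,1)@(1, 3): e=[2,8,50] → X
    (1,1)@(3, 3): e=[14,-4,50] → .
    (0,2)@(1, 5): e=[-6,36,30] → .
    (1,2)@(3, 5): e=[6,24,30] → X
    (2,2)@(5, 5): e=[18,12,30] → X
    (3,2)@(7, 5): e=[30,0,30] → X  [on edge]
    (4,2)@(9, 5): e=[42,-12,30] → .
    (1,3)@(3, 7): e=[-2,52,10] → .
    (2,3)@(5, 7): e=[10,40,10] → X
    (4,3)@(9, 7): e=[34,16,10] → X
    (5,3)@(11, 7): e=[46,4,10] → X
    (6,3)@(13, 7): e=[58,-8,10] → .
  covered (8 px):
    . . . . . . .
    X . . . . . .
    . X X X . . .
    . . X X X X .
    . . . . . . .
T1:
  2·area = 20
  edge (6, 10)→(13, 0): d=(7,-10) inclusive
  edge (13, 0)→(8, 10): d=(-5,10) inclusive
  edge (8, 10)→(6, 10): d=(-2,0) inclusive
    (5,1)@(11, 3): e=[1,5,14] → X
    (6,1)@(13, 3): e=[21,-15,14] → .
    (5,2)@(11, 5): e=[15,-5,10] → .
    (4,3)@(9, 7): e=[9,5,6] → X
    (5,3)@(11, 7): e=[29,-15,6] → .
    (3,4)@(7, 9): e=[3,15,2] → X
    (4,4)@(9, 9): e=[23,-5,2] → .
  covered (3 px):
    . . . . . . .
    . . . . . X .
    . . . . . . .
    . . . . X . .
    . . . X . . .
T2:
  2·area = 8
  edge (5, 2)→(4, 0): d=(-1,-2) inclusive
  edge (4, 0)→(10, 4): d=(6,4) inclusive
  edge (10, 4)→(5, 2): d=(-5,-2) inclusive
    (2,0)@(5, 1): e=[1,2,5] → X
    (3,0)@(7, 1): e=[5,-6,9] → .
    (2,1)@(5, 3): e=[-1,14,-5] → .
  covered (1 px):
    . . X . . . .
    . . . . . . .
    . . . . . . .
    . . . . . . .
    . . . . . . .

Final: [[0,1],[1,2],[2,2],[3,2],[2,3],[3,3],[4,3],[5,3]]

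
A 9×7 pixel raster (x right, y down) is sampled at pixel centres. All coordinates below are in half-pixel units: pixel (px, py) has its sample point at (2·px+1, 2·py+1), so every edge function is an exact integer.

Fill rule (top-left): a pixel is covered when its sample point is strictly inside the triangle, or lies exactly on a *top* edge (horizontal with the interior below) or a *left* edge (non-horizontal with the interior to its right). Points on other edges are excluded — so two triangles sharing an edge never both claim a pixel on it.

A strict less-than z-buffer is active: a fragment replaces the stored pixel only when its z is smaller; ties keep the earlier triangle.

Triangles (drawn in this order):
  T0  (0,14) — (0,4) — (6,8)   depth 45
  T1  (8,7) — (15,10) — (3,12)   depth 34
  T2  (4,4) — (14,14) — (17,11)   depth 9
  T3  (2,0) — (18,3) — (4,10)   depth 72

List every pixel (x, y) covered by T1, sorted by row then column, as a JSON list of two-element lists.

T0:
  2·area = 60
  edge (0, 14)→(0, 4): d=(0,-10) top-left  bias=+0
  edge (0, 4)→(6, 8): d=(6,4) right/bottom  bias=-1
  edge (6, 8)→(0, 14): d=(-6,6) right/bottom  bias=-1
    (6,0)@(13, 1): e=[130,-70,0] → .  [on edge]
    (5,1)@(11, 3): e=[110,-50,0] → .  [on edge]
    (0,2)@(1, 5): e=[10,2,48] → X
    (1,2)@(3, 5): e=[30,-6,36] → .
    (4,2)@(9, 5): e=[90,-30,0] → .  [on edge]
    (0,3)@(1, 7): e=[10,14,36] → X
    (1,3)@(3, 7): e=[30,6,24] → X
    (2,3)@(5, 7): e=[50,-2,12] → .
    (3,3)@(7, 7): e=[70,-10,0] → .  [on edge]
    (0,4)@(1, 9): e=[10,26,24] → X
    (2,4)@(5, 9): e=[50,10,0] → .  [on edge]
    (0,5)@(1, 11): e=[10,38,12] → X
    (1,5)@(3, 11): e=[30,30,0] → .  [on edge]
    (0,6)@(1, 13): e=[10,50,0] → .  [on edge]
  covered (6 px):
    . . . . . . . . .
    . . . . . . . . .
    X . . . . . . . .
    X X . . . . . . .
    X X . . . . . . .
    X . . . . . . . .
    . . . . . . . . .
T1:
  2·area = 50
  edge (8, 7)→(15, 10): d=(7,3) right/bottom  bias=-1
  edge (15, 10)→(3, 12): d=(-12,2) right/bottom  bias=-1
  edge (3, 12)→(8, 7): d=(5,-5) top-left  bias=+0
    (3,4)@(7, 9): e=[17,28,5] → X
    (4,4)@(9, 9): e=[11,24,15] → X
    (5,4)@(11, 9): e=[5,20,25] → X
    (6,4)@(13, 9): e=[-1,16,35] → .
    (2,5)@(5, 11): e=[37,8,5] → X
    (4,5)@(9, 11): e=[25,0,25] → .  [on edge]
    (5,5)@(11, 11): e=[19,-4,35] → .
    (2,6)@(5, 13): e=[51,-16,15] → .
    (3,6)@(7, 13): e=[45,-20,25] → .
  covered (5 px):
    . . . . . . . . .
    . . . . . . . . .
    . . . . . . . . .
    . . . . . . . . .
    . . . X X X . . .
    . . X X . . . . .
    . . . . . . . . .
T2:
  2·area = 60  (B↔C swapped to make it positive)
  edge (4, 4)→(17, 11): d=(13,7) right/bottom  bias=-1
  edge (17, 11)→(14, 14): d=(-3,3) right/bottom  bias=-1
  edge (14, 14)→(4, 4): d=(-10,-10) top-left  bias=+0
    (0,0)@(1, 1): e=[-18,78,0] → .  [on edge]
    (1,1)@(3, 3): e=[-6,66,0] → .  [on edge]
    (2,2)@(5, 5): e=[6,54,0] → X  [on edge]
    (3,2)@(7, 5): e=[-8,48,20] → .
    (2,3)@(5, 7): e=[32,48,-20] → .
    (3,3)@(7, 7): e=[18,42,0] → X  [on edge]
    (4,3)@(9, 7): e=[4,36,20] → X
    (5,3)@(11, 7): e=[-10,30,40] → .
    (3,4)@(7, 9): e=[44,36,-20] → .
    (4,4)@(9, 9): e=[30,30,0] → X  [on edge]
    (5,4)@(11, 9): e=[16,24,20] → X
    (6,4)@(13, 9): e=[2,18,40] → X
    (5,5)@(11, 11): e=[42,18,0] → X  [on edge]
    (8,5)@(17, 11): e=[0,0,60] → .  [on edge]
    (6,6)@(13, 13): e=[54,6,0] → X  [on edge]
    (7,6)@(15, 13): e=[40,0,20] → .  [on edge]
  covered (10 px):
    . . . . . . . . .
    . . . . . . . . .
    . . X . . . . . .
    . . . X X . . . .
    . . . . X X X . .
    . . . . . X X X .
    . . . . . . X . .
T3:
  2·area = 154
  edge (2, 0)→(18, 3): d=(16,3) right/bottom  bias=-1
  edge (18, 3)→(4, 10): d=(-14,7) right/bottom  bias=-1
  edge (4, 10)→(2, 0): d=(-2,-10) top-left  bias=+0
    (1,0)@(3, 1): e=[13,133,8] → X
    (2,0)@(5, 1): e=[7,119,28] → X
    (3,0)@(7, 1): e=[1,105,48] → X
    (4,0)@(9, 1): e=[-5,91,68] → .
    (1,1)@(3, 3): e=[45,105,4] → X
    (4,1)@(9, 3): e=[27,63,64] → X
    (5,1)@(11, 3): e=[21,49,84] → X
    (6,1)@(13, 3): e=[15,35,104] → X
    (7,1)@(15, 3): e=[9,21,124] → X
    (8,1)@(17, 3): e=[3,7,144] → X
    (1,2)@(3, 5): e=[77,77,0] → X  [on edge]
    (7,2)@(15, 5): e=[41,-7,120] → .
  covered (21 px):
    . X X X . . . . .
    . X X X X X X X X
    . X X X X X X . .
    . . X X X . . . .
    . . X . . . . . .
    . . . . . . . . .
    . . . . . . . . .

Answer: [[3,4],[4,4],[5,4],[2,5],[3,5]]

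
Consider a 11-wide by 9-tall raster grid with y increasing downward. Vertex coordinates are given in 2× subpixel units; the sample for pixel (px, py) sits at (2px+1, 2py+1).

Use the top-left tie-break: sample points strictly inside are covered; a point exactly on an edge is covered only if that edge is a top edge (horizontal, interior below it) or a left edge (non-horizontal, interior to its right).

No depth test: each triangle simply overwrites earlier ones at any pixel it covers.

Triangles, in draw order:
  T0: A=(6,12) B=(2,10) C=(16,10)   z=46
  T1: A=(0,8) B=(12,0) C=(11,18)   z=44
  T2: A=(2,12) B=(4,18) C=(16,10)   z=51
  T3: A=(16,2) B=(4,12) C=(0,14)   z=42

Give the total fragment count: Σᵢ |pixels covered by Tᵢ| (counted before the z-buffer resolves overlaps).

T0:
  2·area = 28
  edge (6, 12)→(2, 10): d=(-4,-2) top-left  bias=+0
  edge (2, 10)→(16, 10): d=(14,0) top-left  bias=+0
  edge (16, 10)→(6, 12): d=(-10,2) right/bottom  bias=-1
    (10,4)@(21, 9): e=[42,-14,0] → ·  [on edge]
    (2,5)@(5, 11): e=[2,14,12] → █
    (3,5)@(7, 11): e=[6,14,8] → █
    (4,5)@(9, 11): e=[10,14,4] → █
    (5,5)@(11, 11): e=[14,14,0] → ·  [on edge]
    (0,6)@(1, 13): e=[-14,42,0] → ·  [on edge]
    (2,6)@(5, 13): e=[-6,42,-8] → ·
    (3,6)@(7, 13): e=[-2,42,-12] → ·
    (4,6)@(9, 13): e=[2,42,-16] → ·
  covered (3 px):
    · · · · · · · · · · ·
    · · · · · · · · · · ·
    · · · · · · · · · · ·
    · · · · · · · · · · ·
    · · · · · · · · · · ·
    · · █ █ █ · · · · · ·
    · · · · · · · · · · ·
    · · · · · · · · · · ·
    · · · · · · · · · · ·
T1:
  2·area = 208
  edge (0, 8)→(12, 0): d=(12,-8) top-left  bias=+0
  edge (12, 0)→(11, 18): d=(-1,18) right/bottom  bias=-1
  edge (11, 18)→(0, 8): d=(-11,-10) top-left  bias=+0
    (5,0)@(11, 1): e=[4,17,187] → █
    (6,0)@(13, 1): e=[20,-19,207] → ·
    (4,1)@(9, 3): e=[12,51,145] → █
    (6,1)@(13, 3): e=[44,-21,185] → ·
    (2,2)@(5, 5): e=[4,121,83] → █
    (3,2)@(7, 5): e=[20,85,103] → █
    (6,2)@(13, 5): e=[68,-23,163] → ·
    (1,3)@(3, 7): e=[12,155,41] → █
    (6,3)@(13, 7): e=[92,-25,141] → ·
    (1,4)@(3, 9): e=[36,153,19] → █
    (6,4)@(13, 9): e=[116,-27,119] → ·
    (1,5)@(3, 11): e=[60,151,-3] → ·
  covered (27 px):
    · · · · · █ · · · · ·
    · · · · █ █ · · · · ·
    · · █ █ █ █ · · · · ·
    · █ █ █ █ █ · · · · ·
    · █ █ █ █ █ · · · · ·
    · · █ █ █ █ · · · · ·
    · · · █ █ █ · · · · ·
    · · · · █ █ · · · · ·
    · · · · · █ · · · · ·
T2:
  2·area = 88  (B↔C swapped to make it positive)
  edge (2, 12)→(16, 10): d=(14,-2) top-left  bias=+0
  edge (16, 10)→(4, 18): d=(-12,8) right/bottom  bias=-1
  edge (4, 18)→(2, 12): d=(-2,-6) top-left  bias=+0
    (0,4)@(1, 9): e=[-44,132,0] → ·  [on edge]
    (4,5)@(9, 11): e=[0,44,44] → █  [on edge]
    (5,5)@(11, 11): e=[4,28,56] → █
    (6,5)@(13, 11): e=[8,12,68] → █
    (7,5)@(15, 11): e=[12,-4,80] → ·
    (1,6)@(3, 13): e=[16,68,4] → █
    (2,6)@(5, 13): e=[20,52,16] → █
    (3,6)@(7, 13): e=[24,36,28] → █
    (6,6)@(13, 13): e=[36,-12,64] → ·
    (1,7)@(3, 15): e=[44,44,0] → █  [on edge]
    (4,7)@(9, 15): e=[56,-4,36] → ·
    (5,7)@(11, 15): e=[60,-20,48] → ·
  covered (12 px):
    · · · · · · · · · · ·
    · · · · · · · · · · ·
    · · · · · · · · · · ·
    · · · · · · · · · · ·
    · · · · · · · · · · ·
    · · · · █ █ █ · · · ·
    · █ █ █ █ █ · · · · ·
    · █ █ █ · · · · · · ·
    · · █ · · · · · · · ·
T3:
  2·area = 16
  edge (16, 2)→(4, 12): d=(-12,10) right/bottom  bias=-1
  edge (4, 12)→(0, 14): d=(-4,2) right/bottom  bias=-1
  edge (0, 14)→(16, 2): d=(16,-12) top-left  bias=+0
    (3,4)@(7, 9): e=[6,6,4] → █
    (4,4)@(9, 9): e=[-14,2,28] → ·
    (2,5)@(5, 11): e=[2,2,12] → █
    (3,5)@(7, 11): e=[-18,-2,36] → ·
    (2,6)@(5, 13): e=[-22,-6,44] → ·
  covered (2 px):
    · · · · · · · · · · ·
    · · · · · · · · · · ·
    · · · · · · · · · · ·
    · · · · · · · · · · ·
    · · · █ · · · · · · ·
    · · █ · · · · · · · ·
    · · · · · · · · · · ·
    · · · · · · · · · · ·
    · · · · · · · · · · ·

Answer: 44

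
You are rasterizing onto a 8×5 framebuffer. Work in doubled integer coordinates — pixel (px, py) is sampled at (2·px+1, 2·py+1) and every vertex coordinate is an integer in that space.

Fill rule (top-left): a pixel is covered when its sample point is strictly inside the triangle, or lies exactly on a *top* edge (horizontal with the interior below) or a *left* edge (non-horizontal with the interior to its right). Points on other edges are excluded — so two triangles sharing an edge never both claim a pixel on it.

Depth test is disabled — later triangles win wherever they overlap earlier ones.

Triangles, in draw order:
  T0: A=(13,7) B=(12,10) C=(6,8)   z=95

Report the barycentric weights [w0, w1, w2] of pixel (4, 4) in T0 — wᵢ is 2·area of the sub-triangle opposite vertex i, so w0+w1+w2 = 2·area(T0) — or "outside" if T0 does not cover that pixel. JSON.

T0:
  2·area = 20
  edge (13, 7)→(12, 10): d=(-1,3) right/bottom  bias=-1
  edge (12, 10)→(6, 8): d=(-6,-2) top-left  bias=+0
  edge (6, 8)→(13, 7): d=(7,-1) top-left  bias=+0
    (7,0)@(15, 1): e=[0,60,-40] → ·  [on edge]
    (1,3)@(3, 7): e=[30,0,-10] → ·  [on edge]
    (6,3)@(13, 7): e=[0,20,0] → ·  [on edge]
    (4,4)@(9, 9): e=[10,0,10] → █  [on edge]
    (5,4)@(11, 9): e=[4,4,12] → █
    (6,4)@(13, 9): e=[-2,8,14] → ·
  covered (2 px):
    · · · · · · · ·
    · · · · · · · ·
    · · · · · · · ·
    · · · · · · · ·
    · · · · █ █ · ·

Final: [0,10,10]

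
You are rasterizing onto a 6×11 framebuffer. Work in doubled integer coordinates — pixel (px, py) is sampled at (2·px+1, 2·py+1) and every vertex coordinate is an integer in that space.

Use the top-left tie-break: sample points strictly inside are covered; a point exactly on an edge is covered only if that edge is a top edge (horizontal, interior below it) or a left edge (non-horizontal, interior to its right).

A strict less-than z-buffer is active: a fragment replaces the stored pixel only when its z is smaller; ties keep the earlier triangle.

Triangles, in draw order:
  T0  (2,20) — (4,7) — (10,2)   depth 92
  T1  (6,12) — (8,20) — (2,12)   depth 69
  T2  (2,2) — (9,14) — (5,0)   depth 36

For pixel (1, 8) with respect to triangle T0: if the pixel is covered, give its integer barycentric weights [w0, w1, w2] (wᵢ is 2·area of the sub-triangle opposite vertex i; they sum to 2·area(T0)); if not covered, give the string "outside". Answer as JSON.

T0:
  2·area = 68
  edge (2, 20)→(4, 7): d=(2,-13) top-left  bias=+0
  edge (4, 7)→(10, 2): d=(6,-5) top-left  bias=+0
  edge (10, 2)→(2, 20): d=(-8,18) right/bottom  bias=-1
    (4,1)@(9, 3): e=[57,1,10] → X
    (5,1)@(11, 3): e=[83,11,-26] → .
    (3,2)@(7, 5): e=[35,3,30] → X
    (4,2)@(9, 5): e=[61,13,-6] → .
    (2,3)@(5, 7): e=[13,5,50] → X
    (4,3)@(9, 7): e=[65,25,-22] → .
    (2,4)@(5, 9): e=[17,17,34] → X
    (3,4)@(7, 9): e=[43,27,-2] → .
    (2,5)@(5, 11): e=[21,29,18] → X
    (3,5)@(7, 11): e=[47,39,-18] → .
    (2,6)@(5, 13): e=[25,41,2] → X
    (3,6)@(7, 13): e=[51,51,-34] → .
  covered (9 px):
    . . . . . .
    . . . . X .
    . . . X . .
    . . X X . .
    . . X . . .
    . . X . . .
    . . X . . .
    . X . . . .
    . X . . . .
    . . . . . .
    . . . . . .
T1:
  2·area = 32
  edge (6, 12)→(8, 20): d=(2,8) right/bottom  bias=-1
  edge (8, 20)→(2, 12): d=(-6,-8) top-left  bias=+0
  edge (2, 12)→(6, 12): d=(4,0) top-left  bias=+0
    (1,6)@(3, 13): e=[26,2,4] → X
    (2,6)@(5, 13): e=[10,18,4] → X
    (3,6)@(7, 13): e=[-6,34,4] → .
    (1,7)@(3, 15): e=[30,-10,12] → .
    (2,7)@(5, 15): e=[14,6,12] → X
    (3,7)@(7, 15): e=[-2,22,12] → .
    (2,8)@(5, 17): e=[18,-6,20] → .
    (3,8)@(7, 17): e=[2,10,20] → X
    (4,8)@(9, 17): e=[-14,26,20] → .
    (3,9)@(7, 19): e=[6,-2,28] → .
  covered (4 px):
    . . . . . .
    . . . . . .
    . . . . . .
    . . . . . .
    . . . . . .
    . . . . . .
    . X X . . .
    . . X . . .
    . . . X . .
    . . . . . .
    . . . . . .
T2:
  2·area = 50  (B↔C swapped to make it positive)
  edge (2, 2)→(5, 0): d=(3,-2) top-left  bias=+0
  edge (5, 0)→(9, 14): d=(4,14) right/bottom  bias=-1
  edge (9, 14)→(2, 2): d=(-7,-12) top-left  bias=+0
    (2,0)@(5, 1): e=[3,4,43] → X
    (3,0)@(7, 1): e=[7,-24,67] → .
    (1,1)@(3, 3): e=[5,40,5] → X
    (3,1)@(7, 3): e=[13,-16,53] → .
    (1,2)@(3, 5): e=[11,48,-9] → .
    (2,2)@(5, 5): e=[15,20,15] → X
    (3,2)@(7, 5): e=[19,-8,39] → .
    (2,3)@(5, 7): e=[21,28,1] → X
    (3,3)@(7, 7): e=[25,0,25] → .  [on edge]
    (2,4)@(5, 9): e=[27,36,-13] → .
    (3,4)@(7, 9): e=[31,8,11] → X
    (4,4)@(9, 9): e=[35,-20,35] → .
    (5,10)@(11, 21): e=[75,0,-25] → .  [on edge]
  covered (6 px):
    . . X . . .
    . X X . . .
    . . X . . .
    . . X . . .
    . . . X . .
    . . . . . .
    . . . . . .
    . . . . . .
    . . . . . .
    . . . . . .
    . . . . . .

Result: [55,6,7]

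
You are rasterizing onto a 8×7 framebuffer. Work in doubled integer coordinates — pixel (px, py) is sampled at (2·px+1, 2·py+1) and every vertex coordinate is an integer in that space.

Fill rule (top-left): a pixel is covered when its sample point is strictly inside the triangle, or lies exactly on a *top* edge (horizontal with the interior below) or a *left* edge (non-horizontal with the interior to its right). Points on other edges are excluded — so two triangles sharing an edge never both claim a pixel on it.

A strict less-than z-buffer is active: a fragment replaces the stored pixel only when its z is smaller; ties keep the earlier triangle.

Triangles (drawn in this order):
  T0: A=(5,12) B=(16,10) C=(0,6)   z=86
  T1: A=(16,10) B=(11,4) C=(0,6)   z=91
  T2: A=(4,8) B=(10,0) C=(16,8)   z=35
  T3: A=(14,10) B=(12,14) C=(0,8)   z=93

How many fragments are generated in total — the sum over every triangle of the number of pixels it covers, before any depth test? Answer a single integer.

T0:
  2·area = 76  (B↔C swapped to make it positive)
  edge (5, 12)→(0, 6): d=(-5,-6) top-left  bias=+0
  edge (0, 6)→(16, 10): d=(16,4) right/bottom  bias=-1
  edge (16, 10)→(5, 12): d=(-11,2) right/bottom  bias=-1
    (0,3)@(1, 7): e=[1,12,63] → X
    (1,3)@(3, 7): e=[13,4,59] → X
    (2,3)@(5, 7): e=[25,-4,55] → .
    (0,4)@(1, 9): e=[-9,44,41] → .
    (1,4)@(3, 9): e=[3,36,37] → X
    (2,4)@(5, 9): e=[15,28,33] → X
    (3,4)@(7, 9): e=[27,20,29] → X
    (4,4)@(9, 9): e=[39,12,25] → X
    (5,4)@(11, 9): e=[51,4,21] → X
    (6,4)@(13, 9): e=[63,-4,17] → .
    (1,5)@(3, 11): e=[-7,68,15] → .
    (2,5)@(5, 11): e=[5,60,11] → X
  covered (10 px):
    . . . . . . . .
    . . . . . . . .
    . . . . . . . .
    X X . . . . . .
    . X X X X X . .
    . . X X X . . .
    . . . . . . . .
T1:
  2·area = 76  (B↔C swapped to make it positive)
  edge (16, 10)→(0, 6): d=(-16,-4) top-left  bias=+0
  edge (0, 6)→(11, 4): d=(11,-2) top-left  bias=+0
  edge (11, 4)→(16, 10): d=(5,6) right/bottom  bias=-1
    (3,2)@(7, 5): e=[44,3,29] → X
    (4,2)@(9, 5): e=[52,7,17] → X
    (5,2)@(11, 5): e=[60,11,5] → X
    (6,2)@(13, 5): e=[68,15,-7] → .
    (2,3)@(5, 7): e=[4,21,51] → X
    (6,3)@(13, 7): e=[36,37,3] → X
    (7,3)@(15, 7): e=[44,41,-9] → .
    (2,4)@(5, 9): e=[-28,43,61] → .
    (3,4)@(7, 9): e=[-20,47,49] → .
    (4,4)@(9, 9): e=[-12,51,37] → .
    (5,4)@(11, 9): e=[-4,55,25] → .
    (6,4)@(13, 9): e=[4,59,13] → X
  covered (10 px):
    . . . . . . . .
    . . . . . . . .
    . . . X X X . .
    . . X X X X X .
    . . . . . . X X
    . . . . . . . .
    . . . . . . . .
T2:
  2·area = 96
  edge (4, 8)→(10, 0): d=(6,-8) top-left  bias=+0
  edge (10, 0)→(16, 8): d=(6,8) right/bottom  bias=-1
  edge (16, 8)→(4, 8): d=(-12,0) right/bottom  bias=-1
    (4,1)@(9, 3): e=[10,26,60] → X
    (5,1)@(11, 3): e=[26,10,60] → X
    (6,1)@(13, 3): e=[42,-6,60] → .
    (3,2)@(7, 5): e=[6,54,36] → X
    (6,2)@(13, 5): e=[54,6,36] → X
    (7,2)@(15, 5): e=[70,-10,36] → .
    (2,3)@(5, 7): e=[2,82,12] → X
    (7,3)@(15, 7): e=[82,2,12] → X
    (2,4)@(5, 9): e=[14,94,-12] → .
    (3,4)@(7, 9): e=[30,78,-12] → .
    (4,4)@(9, 9): e=[46,62,-12] → .
    (5,4)@(11, 9): e=[62,46,-12] → .
  covered (12 px):
    . . . . . . . .
    . . . . X X . .
    . . . X X X X .
    . . X X X X X X
    . . . . . . . .
    . . . . . . . .
    . . . . . . . .
T3:
  2·area = 60
  edge (14, 10)→(12, 14): d=(-2,4) right/bottom  bias=-1
  edge (12, 14)→(0, 8): d=(-12,-6) top-left  bias=+0
  edge (0, 8)→(14, 10): d=(14,2) right/bottom  bias=-1
    (1,4)@(3, 9): e=[46,6,8] → X
    (2,4)@(5, 9): e=[38,18,4] → X
    (3,4)@(7, 9): e=[30,30,0] → .  [on edge]
    (1,5)@(3, 11): e=[42,-18,36] → .
    (2,5)@(5, 11): e=[34,-6,32] → .
    (3,5)@(7, 11): e=[26,6,28] → X
    (4,5)@(9, 11): e=[18,18,24] → X
    (5,5)@(11, 11): e=[10,30,20] → X
    (6,5)@(13, 11): e=[2,42,16] → X
    (7,5)@(15, 11): e=[-6,54,12] → .
    (3,6)@(7, 13): e=[22,-18,56] → .
    (4,6)@(9, 13): e=[14,-6,52] → .
  covered (7 px):
    . . . . . . . .
    . . . . . . . .
    . . . . . . . .
    . . . . . . . .
    . X X . . . . .
    . . . X X X X .
    . . . . . X . .

Answer: 39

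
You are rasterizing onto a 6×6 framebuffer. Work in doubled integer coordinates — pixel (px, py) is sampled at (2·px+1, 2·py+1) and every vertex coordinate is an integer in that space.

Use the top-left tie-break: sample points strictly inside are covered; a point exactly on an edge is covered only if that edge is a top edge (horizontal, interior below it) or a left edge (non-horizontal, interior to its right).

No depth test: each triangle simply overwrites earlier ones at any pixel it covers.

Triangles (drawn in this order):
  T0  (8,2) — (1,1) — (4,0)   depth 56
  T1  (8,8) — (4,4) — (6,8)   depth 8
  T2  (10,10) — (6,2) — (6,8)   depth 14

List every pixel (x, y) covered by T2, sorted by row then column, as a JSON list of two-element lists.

T0:
  2·area = 10
  edge (8, 2)→(1, 1): d=(-7,-1) top-left  bias=+0
  edge (1, 1)→(4, 0): d=(3,-1) top-left  bias=+0
  edge (4, 0)→(8, 2): d=(4,2) right/bottom  bias=-1
    (0,0)@(1, 1): e=[0,0,10] → #  [on edge]
    (1,0)@(3, 1): e=[2,2,6] → #
    (2,0)@(5, 1): e=[4,4,2] → #
    (3,0)@(7, 1): e=[6,6,-2] → ·
    (0,1)@(1, 3): e=[-14,6,18] → ·
    (1,1)@(3, 3): e=[-12,8,14] → ·
    (2,1)@(5, 3): e=[-10,10,10] → ·
  covered (3 px):
    # # # · · ·
    · · · · · ·
    · · · · · ·
    · · · · · ·
    · · · · · ·
    · · · · · ·
T1:
  2·area = 8  (B↔C swapped to make it positive)
  edge (8, 8)→(6, 8): d=(-2,0) right/bottom  bias=-1
  edge (6, 8)→(4, 4): d=(-2,-4) top-left  bias=+0
  edge (4, 4)→(8, 8): d=(4,4) right/bottom  bias=-1
    (0,0)@(1, 1): e=[14,-6,0] → ·  [on edge]
    (1,1)@(3, 3): e=[10,-2,0] → ·  [on edge]
    (2,2)@(5, 5): e=[6,2,0] → ·  [on edge]
    (3,3)@(7, 7): e=[2,6,0] → ·  [on edge]
    (4,4)@(9, 9): e=[-2,10,0] → ·  [on edge]
    (5,5)@(11, 11): e=[-6,14,0] → ·  [on edge]
  covered (0 px):
    · · · · · ·
    · · · · · ·
    · · · · · ·
    · · · · · ·
    · · · · · ·
    · · · · · ·
T2:
  2·area = 24  (B↔C swapped to make it positive)
  edge (10, 10)→(6, 8): d=(-4,-2) top-left  bias=+0
  edge (6, 8)→(6, 2): d=(0,-6) top-left  bias=+0
  edge (6, 2)→(10, 10): d=(4,8) right/bottom  bias=-1
    (3,2)@(7, 5): e=[14,6,4] → #
    (4,2)@(9, 5): e=[18,18,-12] → ·
    (3,3)@(7, 7): e=[6,6,12] → #
    (4,3)@(9, 7): e=[10,18,-4] → ·
    (3,4)@(7, 9): e=[-2,6,20] → ·
    (4,4)@(9, 9): e=[2,18,4] → #
    (5,4)@(11, 9): e=[6,30,-12] → ·
    (4,5)@(9, 11): e=[-6,18,12] → ·
  covered (3 px):
    · · · · · ·
    · · · · · ·
    · · · # · ·
    · · · # · ·
    · · · · # ·
    · · · · · ·

Result: [[3,2],[3,3],[4,4]]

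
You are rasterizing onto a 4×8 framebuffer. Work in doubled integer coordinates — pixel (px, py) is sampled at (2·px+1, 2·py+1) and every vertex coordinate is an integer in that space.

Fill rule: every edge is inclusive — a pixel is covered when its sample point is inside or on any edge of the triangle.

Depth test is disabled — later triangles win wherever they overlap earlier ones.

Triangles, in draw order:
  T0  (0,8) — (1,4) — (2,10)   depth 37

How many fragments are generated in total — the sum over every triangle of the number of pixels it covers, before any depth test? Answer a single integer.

T0:
  2·area = 10
  edge (0, 8)→(1, 4): d=(1,-4) inclusive
  edge (1, 4)→(2, 10): d=(1,6) inclusive
  edge (2, 10)→(0, 8): d=(-2,-2) inclusive
    (0,2)@(1, 5): e=[1,1,8] → #
    (1,2)@(3, 5): e=[9,-11,12] → ·
    (0,3)@(1, 7): e=[3,3,4] → #
    (1,3)@(3, 7): e=[11,-9,8] → ·
    (0,4)@(1, 9): e=[5,5,0] → #  [on edge]
    (1,4)@(3, 9): e=[13,-7,4] → ·
    (0,5)@(1, 11): e=[7,7,-4] → ·
    (1,5)@(3, 11): e=[15,-5,0] → ·  [on edge]
    (2,6)@(5, 13): e=[25,-15,0] → ·  [on edge]
    (3,7)@(7, 15): e=[35,-25,0] → ·  [on edge]
  covered (3 px):
    · · · ·
    · · · ·
    # · · ·
    # · · ·
    # · · ·
    · · · ·
    · · · ·
    · · · ·

Result: 3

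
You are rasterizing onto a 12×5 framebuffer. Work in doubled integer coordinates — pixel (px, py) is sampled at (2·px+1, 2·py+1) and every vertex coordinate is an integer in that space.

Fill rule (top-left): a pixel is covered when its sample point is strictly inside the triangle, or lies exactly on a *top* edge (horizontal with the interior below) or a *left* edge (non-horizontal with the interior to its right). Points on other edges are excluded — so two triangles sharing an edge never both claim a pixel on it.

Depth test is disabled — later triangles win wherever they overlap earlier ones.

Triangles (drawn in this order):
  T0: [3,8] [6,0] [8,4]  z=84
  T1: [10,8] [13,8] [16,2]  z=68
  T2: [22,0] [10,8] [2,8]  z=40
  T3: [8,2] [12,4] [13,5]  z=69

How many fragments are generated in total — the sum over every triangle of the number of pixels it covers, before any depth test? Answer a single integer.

T0:
  2·area = 28
  edge (3, 8)→(6, 0): d=(3,-8) top-left  bias=+0
  edge (6, 0)→(8, 4): d=(2,4) right/bottom  bias=-1
  edge (8, 4)→(3, 8): d=(-5,4) right/bottom  bias=-1
    (2,1)@(5, 3): e=[1,10,17] → X
    (3,1)@(7, 3): e=[17,2,9] → X
    (4,1)@(9, 3): e=[33,-6,1] → .
    (2,2)@(5, 5): e=[7,14,7] → X
    (3,2)@(7, 5): e=[23,6,-1] → .
    (2,3)@(5, 7): e=[13,18,-3] → .
  covered (3 px):
    . . . . . . . . . . . .
    . . X X . . . . . . . .
    . . X . . . . . . . . .
    . . . . . . . . . . . .
    . . . . . . . . . . . .
T1:
  2·area = 18  (B↔C swapped to make it positive)
  edge (10, 8)→(16, 2): d=(6,-6) top-left  bias=+0
  edge (16, 2)→(13, 8): d=(-3,6) right/bottom  bias=-1
  edge (13, 8)→(10, 8): d=(-3,0) right/bottom  bias=-1
    (8,0)@(17, 1): e=[0,-3,21] → .  [on edge]
    (7,1)@(15, 3): e=[0,3,15] → X  [on edge]
    (8,1)@(17, 3): e=[12,-9,15] → .
    (6,2)@(13, 5): e=[0,9,9] → X  [on edge]
    (7,2)@(15, 5): e=[12,-3,9] → .
    (5,3)@(11, 7): e=[0,15,3] → X  [on edge]
    (7,3)@(15, 7): e=[24,-9,3] → .
    (4,4)@(9, 9): e=[0,21,-3] → .  [on edge]
    (5,4)@(11, 9): e=[12,9,-3] → .
    (6,4)@(13, 9): e=[24,-3,-3] → .
  covered (4 px):
    . . . . . . . . . . . .
    . . . . . . . X . . . .
    . . . . . . X . . . . .
    . . . . . X X . . . . .
    . . . . . . . . . . . .
T2:
  2·area = 64
  edge (22, 0)→(10, 8): d=(-12,8) right/bottom  bias=-1
  edge (10, 8)→(2, 8): d=(-8,0) right/bottom  bias=-1
  edge (2, 8)→(22, 0): d=(20,-8) top-left  bias=+0
    (7,1)@(15, 3): e=[20,40,4] → X
    (8,1)@(17, 3): e=[4,40,20] → X
    (9,1)@(19, 3): e=[-12,40,36] → .
    (5,2)@(11, 5): e=[28,24,12] → X
    (6,2)@(13, 5): e=[12,24,28] → X
    (7,2)@(15, 5): e=[-4,24,44] → .
    (8,2)@(17, 5): e=[-20,24,60] → .
    (2,3)@(5, 7): e=[52,8,4] → X
    (3,3)@(7, 7): e=[36,8,20] → X
    (4,3)@(9, 7): e=[20,8,36] → X
    (6,3)@(13, 7): e=[-12,8,68] → .
    (2,4)@(5, 9): e=[28,-8,44] → .
  covered (8 px):
    . . . . . . . . . . . .
    . . . . . . . X X . . .
    . . . . . X X . . . . .
    . . X X X X . . . . . .
    . . . . . . . . . . . .
T3:
  2·area = 2
  edge (8, 2)→(12, 4): d=(4,2) right/bottom  bias=-1
  edge (12, 4)→(13, 5): d=(1,1) right/bottom  bias=-1
  edge (13, 5)→(8, 2): d=(-5,-3) top-left  bias=+0
    (4,0)@(9, 1): e=[-6,0,8] → .  [on edge]
    (5,1)@(11, 3): e=[-2,0,4] → .  [on edge]
    (6,2)@(13, 5): e=[2,0,0] → .  [on edge]
    (7,3)@(15, 7): e=[6,0,-4] → .  [on edge]
    (8,4)@(17, 9): e=[10,0,-8] → .  [on edge]
  covered (0 px):
    . . . . . . . . . . . .
    . . . . . . . . . . . .
    . . . . . . . . . . . .
    . . . . . . . . . . . .
    . . . . . . . . . . . .

Final: 15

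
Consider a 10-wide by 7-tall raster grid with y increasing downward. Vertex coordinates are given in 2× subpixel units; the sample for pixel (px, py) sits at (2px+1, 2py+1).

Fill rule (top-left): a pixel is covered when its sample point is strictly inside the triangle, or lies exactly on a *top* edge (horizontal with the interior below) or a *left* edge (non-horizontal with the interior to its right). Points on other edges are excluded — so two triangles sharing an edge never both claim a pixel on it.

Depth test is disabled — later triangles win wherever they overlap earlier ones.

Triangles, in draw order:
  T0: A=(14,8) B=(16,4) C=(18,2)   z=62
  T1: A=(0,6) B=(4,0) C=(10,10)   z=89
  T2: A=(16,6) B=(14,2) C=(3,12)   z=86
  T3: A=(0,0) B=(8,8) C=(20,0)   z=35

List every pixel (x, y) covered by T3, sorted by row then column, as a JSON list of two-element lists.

T0:
  2·area = 4
  edge (14, 8)→(16, 4): d=(2,-4) top-left  bias=+0
  edge (16, 4)→(18, 2): d=(2,-2) top-left  bias=+0
  edge (18, 2)→(14, 8): d=(-4,6) right/bottom  bias=-1
    (9,0)@(19, 1): e=[6,0,-2] → ·  [on edge]
    (8,1)@(17, 3): e=[2,0,2] → #  [on edge]
    (9,1)@(19, 3): e=[10,4,-10] → ·
    (7,2)@(15, 5): e=[-2,0,6] → ·  [on edge]
    (8,2)@(17, 5): e=[6,4,-6] → ·
    (6,3)@(13, 7): e=[-6,0,10] → ·  [on edge]
    (5,4)@(11, 9): e=[-10,0,14] → ·  [on edge]
    (4,5)@(9, 11): e=[-14,0,18] → ·  [on edge]
    (3,6)@(7, 13): e=[-18,0,22] → ·  [on edge]
  covered (1 px):
    · · · · · · · · · ·
    · · · · · · · · # ·
    · · · · · · · · · ·
    · · · · · · · · · ·
    · · · · · · · · · ·
    · · · · · · · · · ·
    · · · · · · · · · ·
T1:
  2·area = 76
  edge (0, 6)→(4, 0): d=(4,-6) top-left  bias=+0
  edge (4, 0)→(10, 10): d=(6,10) right/bottom  bias=-1
  edge (10, 10)→(0, 6): d=(-10,-4) top-left  bias=+0
    (1,1)@(3, 3): e=[6,28,42] → #
    (2,1)@(5, 3): e=[18,8,50] → #
    (3,1)@(7, 3): e=[30,-12,58] → ·
    (0,2)@(1, 5): e=[2,60,14] → #
    (3,2)@(7, 5): e=[38,0,38] → ·  [on edge]
    (0,3)@(1, 7): e=[10,72,-6] → ·
    (1,3)@(3, 7): e=[22,52,2] → #
    (3,3)@(7, 7): e=[46,12,18] → #
    (4,3)@(9, 7): e=[58,-8,26] → ·
    (1,4)@(3, 9): e=[30,64,-18] → ·
    (2,4)@(5, 9): e=[42,44,-10] → ·
    (3,4)@(7, 9): e=[54,24,-2] → ·
  covered (9 px):
    · · · · · · · · · ·
    · # # · · · · · · ·
    # # # · · · · · · ·
    · # # # · · · · · ·
    · · · · # · · · · ·
    · · · · · · · · · ·
    · · · · · · · · · ·
T2:
  2·area = 64  (B↔C swapped to make it positive)
  edge (16, 6)→(3, 12): d=(-13,6) right/bottom  bias=-1
  edge (3, 12)→(14, 2): d=(11,-10) top-left  bias=+0
  edge (14, 2)→(16, 6): d=(2,4) right/bottom  bias=-1
    (6,1)@(13, 3): e=[57,1,6] → #
    (7,1)@(15, 3): e=[45,21,-2] → ·
    (5,2)@(11, 5): e=[43,3,18] → #
    (7,2)@(15, 5): e=[19,43,2] → #
    (8,2)@(17, 5): e=[7,63,-6] → ·
    (4,3)@(9, 7): e=[29,5,30] → #
    (7,3)@(15, 7): e=[-7,65,6] → ·
    (3,4)@(7, 9): e=[15,7,42] → #
    (5,4)@(11, 9): e=[-9,47,26] → ·
    (6,4)@(13, 9): e=[-21,67,18] → ·
    (2,5)@(5, 11): e=[1,9,54] → #
    (3,5)@(7, 11): e=[-11,29,46] → ·
  covered (10 px):
    · · · · · · · · · ·
    · · · · · · # · · ·
    · · · · · # # # · ·
    · · · · # # # · · ·
    · · · # # · · · · ·
    · · # · · · · · · ·
    · · · · · · · · · ·
T3:
  2·area = 160  (B↔C swapped to make it positive)
  edge (0, 0)→(20, 0): d=(20,0) top-left  bias=+0
  edge (20, 0)→(8, 8): d=(-12,8) right/bottom  bias=-1
  edge (8, 8)→(0, 0): d=(-8,-8) top-left  bias=+0
    (0,0)@(1, 1): e=[20,140,0] → #  [on edge]
    (1,0)@(3, 1): e=[20,124,16] → #
    (2,0)@(5, 1): e=[20,108,32] → #
    (3,0)@(7, 1): e=[20,92,48] → #
    (4,0)@(9, 1): e=[20,76,64] → #
    (5,0)@(11, 1): e=[20,60,80] → #
    (6,0)@(13, 1): e=[20,44,96] → #
    (7,0)@(15, 1): e=[20,28,112] → #
    (8,0)@(17, 1): e=[20,12,128] → #
    (9,0)@(19, 1): e=[20,-4,144] → ·
    (0,1)@(1, 3): e=[60,116,-16] → ·
    (1,1)@(3, 3): e=[60,100,0] → #  [on edge]
    (2,2)@(5, 5): e=[100,60,0] → #  [on edge]
    (3,3)@(7, 7): e=[140,20,0] → #  [on edge]
    (4,4)@(9, 9): e=[180,-20,0] → ·  [on edge]
    (5,5)@(11, 11): e=[220,-60,0] → ·  [on edge]
    (6,6)@(13, 13): e=[260,-100,0] → ·  [on edge]
  covered (22 px):
    # # # # # # # # # ·
    · # # # # # # # · ·
    · · # # # # · · · ·
    · · · # # · · · · ·
    · · · · · · · · · ·
    · · · · · · · · · ·
    · · · · · · · · · ·

Answer: [[0,0],[1,0],[2,0],[3,0],[4,0],[5,0],[6,0],[7,0],[8,0],[1,1],[2,1],[3,1],[4,1],[5,1],[6,1],[7,1],[2,2],[3,2],[4,2],[5,2],[3,3],[4,3]]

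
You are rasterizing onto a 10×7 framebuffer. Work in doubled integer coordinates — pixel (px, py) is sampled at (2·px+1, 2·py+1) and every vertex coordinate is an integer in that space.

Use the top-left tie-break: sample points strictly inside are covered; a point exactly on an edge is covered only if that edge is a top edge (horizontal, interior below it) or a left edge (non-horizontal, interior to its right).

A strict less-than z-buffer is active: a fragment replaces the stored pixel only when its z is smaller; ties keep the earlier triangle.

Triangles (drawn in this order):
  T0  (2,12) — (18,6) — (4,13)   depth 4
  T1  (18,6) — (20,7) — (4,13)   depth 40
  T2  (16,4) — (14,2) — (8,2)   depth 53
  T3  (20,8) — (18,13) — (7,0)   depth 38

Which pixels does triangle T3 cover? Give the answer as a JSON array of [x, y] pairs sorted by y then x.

T0:
  2·area = 28
  edge (2, 12)→(18, 6): d=(16,-6) top-left  bias=+0
  edge (18, 6)→(4, 13): d=(-14,7) right/bottom  bias=-1
  edge (4, 13)→(2, 12): d=(-2,-1) top-left  bias=+0
    (5,4)@(11, 9): e=[6,7,15] → X
    (6,4)@(13, 9): e=[18,-7,17] → .
    (2,5)@(5, 11): e=[2,21,5] → X
    (3,5)@(7, 11): e=[14,7,7] → X
    (4,5)@(9, 11): e=[26,-7,9] → .
    (5,5)@(11, 11): e=[38,-21,11] → .
    (2,6)@(5, 13): e=[34,-7,1] → .
    (3,6)@(7, 13): e=[46,-21,3] → .
  covered (3 px):
    . . . . . . . . . .
    . . . . . . . . . .
    . . . . . . . . . .
    . . . . . . . . . .
    . . . . . X . . . .
    . . X X . . . . . .
    . . . . . . . . . .
T1:
  2·area = 28
  edge (18, 6)→(20, 7): d=(2,1) right/bottom  bias=-1
  edge (20, 7)→(4, 13): d=(-16,6) right/bottom  bias=-1
  edge (4, 13)→(18, 6): d=(14,-7) top-left  bias=+0
    (8,3)@(17, 7): e=[3,18,7] → X
    (9,3)@(19, 7): e=[1,6,21] → X
    (6,4)@(13, 9): e=[11,10,7] → X
    (7,4)@(15, 9): e=[9,-2,21] → .
    (8,4)@(17, 9): e=[7,-14,35] → .
    (9,4)@(19, 9): e=[5,-26,49] → .
    (4,5)@(9, 11): e=[19,2,7] → X
    (5,5)@(11, 11): e=[17,-10,21] → .
    (6,5)@(13, 11): e=[15,-22,35] → .
    (4,6)@(9, 13): e=[23,-30,35] → .
  covered (4 px):
    . . . . . . . . . .
    . . . . . . . . . .
    . . . . . . . . . .
    . . . . . . . . X X
    . . . . . . X . . .
    . . . . X . . . . .
    . . . . . . . . . .
T2:
  2·area = 12  (B↔C swapped to make it positive)
  edge (16, 4)→(8, 2): d=(-8,-2) top-left  bias=+0
  edge (8, 2)→(14, 2): d=(6,0) top-left  bias=+0
  edge (14, 2)→(16, 4): d=(2,2) right/bottom  bias=-1
    (6,0)@(13, 1): e=[18,-6,0] → .  [on edge]
    (6,1)@(13, 3): e=[2,6,4] → X
    (7,1)@(15, 3): e=[6,6,0] → .  [on edge]
    (6,2)@(13, 5): e=[-14,18,8] → .
    (8,2)@(17, 5): e=[-6,18,0] → .  [on edge]
    (9,3)@(19, 7): e=[-18,30,0] → .  [on edge]
  covered (1 px):
    . . . . . . . . . .
    . . . . . . X . . .
    . . . . . . . . . .
    . . . . . . . . . .
    . . . . . . . . . .
    . . . . . . . . . .
    . . . . . . . . . .
T3:
  2·area = 81
  edge (20, 8)→(18, 13): d=(-2,5) right/bottom  bias=-1
  edge (18, 13)→(7, 0): d=(-11,-13) top-left  bias=+0
  edge (7, 0)→(20, 8): d=(13,8) right/bottom  bias=-1
    (5,1)@(11, 3): e=[55,19,7] → X
    (6,1)@(13, 3): e=[45,45,-9] → .
    (5,2)@(11, 5): e=[51,-3,33] → .
    (6,2)@(13, 5): e=[41,23,17] → X
    (7,2)@(15, 5): e=[31,49,1] → X
    (8,2)@(17, 5): e=[21,75,-15] → .
    (6,3)@(13, 7): e=[37,1,43] → X
    (8,3)@(17, 7): e=[17,53,11] → X
    (9,3)@(19, 7): e=[7,79,-5] → .
    (6,4)@(13, 9): e=[33,-21,69] → .
    (7,4)@(15, 9): e=[23,5,53] → X
    (9,4)@(19, 9): e=[3,57,21] → X
  covered (10 px):
    . . . . . . . . . .
    . . . . . X . . . .
    . . . . . . X X . .
    . . . . . . X X X .
    . . . . . . . X X X
    . . . . . . . . X .
    . . . . . . . . . .

Answer: [[5,1],[6,2],[7,2],[6,3],[7,3],[8,3],[7,4],[8,4],[9,4],[8,5]]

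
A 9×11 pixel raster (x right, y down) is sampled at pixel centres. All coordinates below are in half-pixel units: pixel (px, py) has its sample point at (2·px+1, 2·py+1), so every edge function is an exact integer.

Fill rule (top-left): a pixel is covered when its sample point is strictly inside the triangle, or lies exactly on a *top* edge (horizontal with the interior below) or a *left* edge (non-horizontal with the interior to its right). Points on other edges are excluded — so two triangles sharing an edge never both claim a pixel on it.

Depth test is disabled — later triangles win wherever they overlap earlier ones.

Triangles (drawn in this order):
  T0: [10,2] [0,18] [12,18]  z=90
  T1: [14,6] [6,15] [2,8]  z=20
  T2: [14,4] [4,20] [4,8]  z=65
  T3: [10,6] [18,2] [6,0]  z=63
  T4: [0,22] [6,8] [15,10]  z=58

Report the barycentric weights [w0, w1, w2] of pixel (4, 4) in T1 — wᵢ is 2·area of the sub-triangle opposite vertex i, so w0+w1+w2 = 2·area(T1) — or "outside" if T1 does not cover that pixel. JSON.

T0:
  2·area = 192  (B↔C swapped to make it positive)
  edge (10, 2)→(12, 18): d=(2,16) right/bottom  bias=-1
  edge (12, 18)→(0, 18): d=(-12,0) right/bottom  bias=-1
  edge (0, 18)→(10, 2): d=(10,-16) top-left  bias=+0
    (4,2)@(9, 5): e=[22,156,14] → █
    (5,2)@(11, 5): e=[-10,156,46] → ·
    (3,3)@(7, 7): e=[58,132,2] → █
    (5,3)@(11, 7): e=[-6,132,66] → ·
    (3,4)@(7, 9): e=[62,108,22] → █
    (5,4)@(11, 9): e=[-2,108,86] → ·
    (2,5)@(5, 11): e=[98,84,10] → █
    (5,5)@(11, 11): e=[2,84,106] → █
    (6,5)@(13, 11): e=[-30,84,138] → ·
    (2,6)@(5, 13): e=[102,60,30] → █
    (6,6)@(13, 13): e=[-26,60,158] → ·
    (1,7)@(3, 15): e=[138,36,18] → █
  covered (24 px):
    · · · · · · · · ·
    · · · · · · · · ·
    · · · · █ · · · ·
    · · · █ █ · · · ·
    · · · █ █ · · · ·
    · · █ █ █ █ · · ·
    · · █ █ █ █ · · ·
    · █ █ █ █ █ · · ·
    █ █ █ █ █ █ · · ·
    · · · · · · · · ·
    · · · · · · · · ·
T1:
  2·area = 92
  edge (14, 6)→(6, 15): d=(-8,9) right/bottom  bias=-1
  edge (6, 15)→(2, 8): d=(-4,-7) top-left  bias=+0
  edge (2, 8)→(14, 6): d=(12,-2) top-left  bias=+0
    (4,3)@(9, 7): e=[37,53,2] → █
    (5,3)@(11, 7): e=[19,67,6] → █
    (6,3)@(13, 7): e=[1,81,10] → █
    (7,3)@(15, 7): e=[-17,95,14] → ·
    (1,4)@(3, 9): e=[75,3,14] → █
    (2,4)@(5, 9): e=[57,17,18] → █
    (3,4)@(7, 9): e=[39,31,22] → █
    (6,4)@(13, 9): e=[-15,73,34] → ·
    (1,5)@(3, 11): e=[59,-5,38] → ·
    (2,5)@(5, 11): e=[41,9,42] → █
    (5,5)@(11, 11): e=[-13,51,54] → ·
    (2,6)@(5, 13): e=[25,1,66] → █
  covered (13 px):
    · · · · · · · · ·
    · · · · · · · · ·
    · · · · · · · · ·
    · · · · █ █ █ · ·
    · █ █ █ █ █ · · ·
    · · █ █ █ · · · ·
    · · █ █ · · · · ·
    · · · · · · · · ·
    · · · · · · · · ·
    · · · · · · · · ·
    · · · · · · · · ·
T2:
  2·area = 120
  edge (14, 4)→(4, 20): d=(-10,16) right/bottom  bias=-1
  edge (4, 20)→(4, 8): d=(0,-12) top-left  bias=+0
  edge (4, 8)→(14, 4): d=(10,-4) top-left  bias=+0
    (6,2)@(13, 5): e=[6,108,6] → █
    (7,2)@(15, 5): e=[-26,132,14] → ·
    (3,3)@(7, 7): e=[82,36,2] → █
    (4,3)@(9, 7): e=[50,60,10] → █
    (5,3)@(11, 7): e=[18,84,18] → █
    (6,3)@(13, 7): e=[-14,108,26] → ·
    (2,4)@(5, 9): e=[94,12,14] → █
    (5,4)@(11, 9): e=[-2,84,38] → ·
    (2,5)@(5, 11): e=[74,12,34] → █
    (5,5)@(11, 11): e=[-22,84,58] → ·
    (2,6)@(5, 13): e=[54,12,54] → █
    (4,6)@(9, 13): e=[-10,60,70] → ·
  covered (15 px):
    · · · · · · · · ·
    · · · · · · · · ·
    · · · · · · █ · ·
    · · · █ █ █ · · ·
    · · █ █ █ · · · ·
    · · █ █ █ · · · ·
    · · █ █ · · · · ·
    · · █ █ · · · · ·
    · · █ · · · · · ·
    · · · · · · · · ·
    · · · · · · · · ·
T3:
  2·area = 64  (B↔C swapped to make it positive)
  edge (10, 6)→(6, 0): d=(-4,-6) top-left  bias=+0
  edge (6, 0)→(18, 2): d=(12,2) right/bottom  bias=-1
  edge (18, 2)→(10, 6): d=(-8,4) right/bottom  bias=-1
    (3,0)@(7, 1): e=[2,10,52] → █
    (4,0)@(9, 1): e=[14,6,44] → █
    (5,0)@(11, 1): e=[26,2,36] → █
    (6,0)@(13, 1): e=[38,-2,28] → ·
    (3,1)@(7, 3): e=[-6,34,36] → ·
    (4,1)@(9, 3): e=[6,30,28] → █
    (6,1)@(13, 3): e=[30,22,12] → █
    (7,1)@(15, 3): e=[42,18,4] → █
    (8,1)@(17, 3): e=[54,14,-4] → ·
    (4,2)@(9, 5): e=[-2,54,12] → ·
    (5,2)@(11, 5): e=[10,50,4] → █
    (6,2)@(13, 5): e=[22,46,-4] → ·
  covered (8 px):
    · · · █ █ █ · · ·
    · · · · █ █ █ █ ·
    · · · · · █ · · ·
    · · · · · · · · ·
    · · · · · · · · ·
    · · · · · · · · ·
    · · · · · · · · ·
    · · · · · · · · ·
    · · · · · · · · ·
    · · · · · · · · ·
    · · · · · · · · ·
T4:
  2·area = 138
  edge (0, 22)→(6, 8): d=(6,-14) top-left  bias=+0
  edge (6, 8)→(15, 10): d=(9,2) right/bottom  bias=-1
  edge (15, 10)→(0, 22): d=(-15,12) right/bottom  bias=-1
    (4,0)@(9, 1): e=[0,-69,207] → ·  [on edge]
    (3,4)@(7, 9): e=[20,7,111] → █
    (4,4)@(9, 9): e=[48,3,87] → █
    (5,4)@(11, 9): e=[76,-1,63] → ·
    (2,5)@(5, 11): e=[4,29,105] → █
    (5,5)@(11, 11): e=[88,17,33] → █
    (6,5)@(13, 11): e=[116,13,9] → █
    (7,5)@(15, 11): e=[144,9,-15] → ·
    (2,6)@(5, 13): e=[16,47,75] → █
    (6,6)@(13, 13): e=[128,31,-21] → ·
    (1,7)@(3, 15): e=[0,69,69] → █  [on edge]
    (4,7)@(9, 15): e=[84,57,-3] → ·
  covered (18 px):
    · · · · · · · · ·
    · · · · · · · · ·
    · · · · · · · · ·
    · · · · · · · · ·
    · · · █ █ · · · ·
    · · █ █ █ █ █ · ·
    · · █ █ █ █ · · ·
    · █ █ █ · · · · ·
    · █ █ · · · · · ·
    · █ · · · · · · ·
    █ · · · · · · · ·

Answer: [45,26,21]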